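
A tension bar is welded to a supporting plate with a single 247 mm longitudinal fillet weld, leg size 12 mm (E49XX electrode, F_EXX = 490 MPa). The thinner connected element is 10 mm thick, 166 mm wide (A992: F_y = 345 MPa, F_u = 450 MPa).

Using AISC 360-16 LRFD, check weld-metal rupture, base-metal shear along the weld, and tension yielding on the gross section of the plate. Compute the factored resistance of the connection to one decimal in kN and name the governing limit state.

462.1 kN (weld metal governs)

Weld metal: throat = 0.707×12 = 8.484 mm, L = 247 mm. φR_n = 0.75 × 0.6 × 490 × 8.484 × 247 = 462.1 kN.
Base metal shear (10 mm plate): yield φR_n = 1.0×0.6×345×10×247 = 511.3 kN; rupture φR_n = 0.75×0.6×450×10×247 = 500.2 kN; take 500.2 kN (rupture).
Tension yield (gross): A_g = 166×10 = 1660 mm². φR_n = 0.90 × 345 × 1660 = 515.4 kN.
Governing: min(462.1, 500.2, 515.4) = 462.1 kN → weld metal.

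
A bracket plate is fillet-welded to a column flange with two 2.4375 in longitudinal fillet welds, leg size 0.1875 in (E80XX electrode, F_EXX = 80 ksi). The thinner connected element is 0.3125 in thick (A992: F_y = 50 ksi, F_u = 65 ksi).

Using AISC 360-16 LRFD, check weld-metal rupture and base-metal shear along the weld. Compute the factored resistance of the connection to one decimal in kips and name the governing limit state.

23.3 kips (weld metal governs)

Weld metal: throat = 0.707×0.1875 = 0.13256 in, L = 2×2.4375 = 4.875 in. φR_n = 0.75 × 0.6 × 80 × 0.13256 × 4.875 = 23.3 kips.
Base metal shear (0.3125 in plate): yield φR_n = 1.0×0.6×50×0.3125×4.875 = 45.7 kips; rupture φR_n = 0.75×0.6×65×0.3125×4.875 = 44.6 kips; take 44.6 kips (rupture).
Governing: min(23.3, 44.6) = 23.3 kips → weld metal.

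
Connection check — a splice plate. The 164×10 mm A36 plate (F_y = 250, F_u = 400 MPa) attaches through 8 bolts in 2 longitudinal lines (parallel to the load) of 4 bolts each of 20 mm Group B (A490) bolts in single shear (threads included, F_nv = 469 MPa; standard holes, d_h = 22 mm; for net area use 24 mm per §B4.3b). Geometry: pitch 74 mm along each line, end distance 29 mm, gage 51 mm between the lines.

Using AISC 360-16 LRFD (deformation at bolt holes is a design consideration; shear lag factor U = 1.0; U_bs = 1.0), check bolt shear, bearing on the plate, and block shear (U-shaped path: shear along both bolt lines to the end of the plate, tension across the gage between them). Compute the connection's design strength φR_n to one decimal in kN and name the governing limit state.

Bolt shear: A_b = π(20)²/4 = 314.16 mm². φR_n = 0.75 × 469 × 314.16 × 8 × 1 = 884.0 kN.
Bearing (10 mm plate, F_u = 400 MPa): end bolts L_c = 29 − 22/2 = 18, R_n = min(1.2×18×10×400, 2.4×20×10×400) = 86.4 kN/bolt; interior L_c = 74 − 22 = 52, R_n = 192 kN/bolt. φR_n = 0.75 × (2×86.4 + 6×192) = 993.6 kN.
Block shear: shear path 2×[29+3×74] = 2×251 mm, A_gv = 5020, A_nv = 2×(251 − 3.5×24)×10 = 3340 mm²; tension across gage: (51 − 1×24)×10 = 270 mm². R_n = min(0.6×400×3340, 0.6×250×5020) + 1.0×400×270 = min(801.6, 753) + 108 = 861 kN. φR_n = 0.75 × 861 = 645.8 kN.
Governing: min(884.0, 993.6, 645.8) = 645.8 kN → block shear.

645.8 kN (block shear governs)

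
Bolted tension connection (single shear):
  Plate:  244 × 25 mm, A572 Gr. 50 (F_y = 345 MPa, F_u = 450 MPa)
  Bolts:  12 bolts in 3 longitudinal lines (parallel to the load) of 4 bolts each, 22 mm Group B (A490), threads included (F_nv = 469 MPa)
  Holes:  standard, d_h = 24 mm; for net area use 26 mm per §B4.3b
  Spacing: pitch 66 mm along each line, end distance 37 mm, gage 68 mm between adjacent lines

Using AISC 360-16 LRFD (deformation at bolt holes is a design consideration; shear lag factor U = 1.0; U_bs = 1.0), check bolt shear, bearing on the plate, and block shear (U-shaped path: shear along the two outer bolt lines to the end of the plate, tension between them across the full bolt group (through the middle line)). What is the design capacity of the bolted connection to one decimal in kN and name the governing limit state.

Bolt shear: A_b = π(22)²/4 = 380.13 mm². φR_n = 0.75 × 469 × 380.13 × 12 × 1 = 1604.5 kN.
Bearing (25 mm plate, F_u = 450 MPa): end bolts L_c = 37 − 24/2 = 25, R_n = min(1.2×25×25×450, 2.4×22×25×450) = 337.5 kN/bolt; interior L_c = 66 − 24 = 42, R_n = 567 kN/bolt. φR_n = 0.75 × (3×337.5 + 9×567) = 4586.6 kN.
Block shear: shear path 2×[37+3×66] = 2×235 mm, A_gv = 11750, A_nv = 2×(235 − 3.5×26)×25 = 7200 mm²; tension across gage: (136 − 2×26)×25 = 2100 mm². R_n = min(0.6×450×7200, 0.6×345×11750) + 1.0×450×2100 = min(1944, 2432.3) + 945 = 2889 kN. φR_n = 0.75 × 2889 = 2166.8 kN.
Governing: min(1604.5, 4586.6, 2166.8) = 1604.5 kN → bolt shear.

1604.5 kN (bolt shear governs)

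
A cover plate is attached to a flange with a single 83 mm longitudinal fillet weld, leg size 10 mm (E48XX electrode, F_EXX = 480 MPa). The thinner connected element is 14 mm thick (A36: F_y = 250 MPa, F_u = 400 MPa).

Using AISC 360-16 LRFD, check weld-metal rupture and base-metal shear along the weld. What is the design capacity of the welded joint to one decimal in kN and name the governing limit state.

Weld metal: throat = 0.707×10 = 7.07 mm, L = 83 mm. φR_n = 0.75 × 0.6 × 480 × 7.07 × 83 = 126.8 kN.
Base metal shear (14 mm plate): yield φR_n = 1.0×0.6×250×14×83 = 174.3 kN; rupture φR_n = 0.75×0.6×400×14×83 = 209.2 kN; take 174.3 kN (yield).
Governing: min(126.8, 174.3) = 126.8 kN → weld metal.

126.8 kN (weld metal governs)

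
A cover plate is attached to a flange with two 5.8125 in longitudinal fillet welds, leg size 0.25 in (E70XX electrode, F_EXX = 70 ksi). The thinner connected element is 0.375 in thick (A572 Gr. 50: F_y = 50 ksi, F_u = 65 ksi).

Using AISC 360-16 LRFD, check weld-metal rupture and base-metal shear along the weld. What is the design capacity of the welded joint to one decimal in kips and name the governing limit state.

64.7 kips (weld metal governs)

Weld metal: throat = 0.707×0.25 = 0.17675 in, L = 2×5.8125 = 11.625 in. φR_n = 0.75 × 0.6 × 70 × 0.17675 × 11.625 = 64.7 kips.
Base metal shear (0.375 in plate): yield φR_n = 1.0×0.6×50×0.375×11.625 = 130.8 kips; rupture φR_n = 0.75×0.6×65×0.375×11.625 = 127.5 kips; take 127.5 kips (rupture).
Governing: min(64.7, 127.5) = 64.7 kips → weld metal.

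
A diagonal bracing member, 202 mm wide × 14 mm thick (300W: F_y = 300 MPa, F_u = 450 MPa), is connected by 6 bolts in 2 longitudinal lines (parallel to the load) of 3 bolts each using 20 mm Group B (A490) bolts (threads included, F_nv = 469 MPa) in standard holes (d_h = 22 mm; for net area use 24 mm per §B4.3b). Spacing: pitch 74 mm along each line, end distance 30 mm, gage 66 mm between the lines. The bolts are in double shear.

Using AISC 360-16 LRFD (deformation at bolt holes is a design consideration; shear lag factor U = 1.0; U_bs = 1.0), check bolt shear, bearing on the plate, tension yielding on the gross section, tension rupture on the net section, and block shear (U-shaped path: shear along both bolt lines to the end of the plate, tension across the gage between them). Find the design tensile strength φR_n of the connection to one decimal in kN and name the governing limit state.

Bolt shear: A_b = π(20)²/4 = 314.16 mm². φR_n = 0.75 × 469 × 314.16 × 6 × 2 = 1326.1 kN.
Bearing (14 mm plate, F_u = 450 MPa): end bolts L_c = 30 − 22/2 = 19, R_n = min(1.2×19×14×450, 2.4×20×14×450) = 143.64 kN/bolt; interior L_c = 74 − 22 = 52, R_n = 302.4 kN/bolt. φR_n = 0.75 × (2×143.64 + 4×302.4) = 1122.7 kN.
Tension yield (gross): A_g = 202×14 = 2828 mm². φR_n = 0.90 × 300 × 2828 = 763.6 kN.
Tension rupture (net): A_n = (202 − 2×24)×14 = 2156 mm² (U = 1.0, A_e = A_n). φR_n = 0.75 × 450 × 2156 = 727.7 kN.
Block shear: shear path 2×[30+2×74] = 2×178 mm, A_gv = 4984, A_nv = 2×(178 − 2.5×24)×14 = 3304 mm²; tension across gage: (66 − 1×24)×14 = 588 mm². R_n = min(0.6×450×3304, 0.6×300×4984) + 1.0×450×588 = min(892.08, 897.12) + 264.6 = 1156.7 kN. φR_n = 0.75 × 1156.7 = 867.5 kN.
Governing: min(1326.1, 1122.7, 763.6, 727.7, 867.5) = 727.7 kN → net-section rupture.

727.7 kN (net-section rupture governs)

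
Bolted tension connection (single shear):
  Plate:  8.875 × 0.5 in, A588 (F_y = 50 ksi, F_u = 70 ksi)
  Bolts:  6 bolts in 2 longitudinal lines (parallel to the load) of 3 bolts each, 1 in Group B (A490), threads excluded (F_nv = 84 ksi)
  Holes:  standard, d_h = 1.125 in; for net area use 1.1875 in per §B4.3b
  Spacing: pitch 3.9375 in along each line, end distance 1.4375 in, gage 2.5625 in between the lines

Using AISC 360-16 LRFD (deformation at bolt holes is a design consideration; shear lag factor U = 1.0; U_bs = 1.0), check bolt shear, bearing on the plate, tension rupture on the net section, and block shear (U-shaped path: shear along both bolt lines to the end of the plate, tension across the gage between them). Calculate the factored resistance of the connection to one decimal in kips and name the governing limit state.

Bolt shear: A_b = π(1)²/4 = 0.7854 in². φR_n = 0.75 × 84 × 0.7854 × 6 × 1 = 296.9 kips.
Bearing (0.5 in plate, F_u = 70 ksi): end bolts L_c = 1.4375 − 1.125/2 = 0.875, R_n = min(1.2×0.875×0.5×70, 2.4×1×0.5×70) = 36.75 kips/bolt; interior L_c = 3.9375 − 1.125 = 2.8125, R_n = 84 kips/bolt. φR_n = 0.75 × (2×36.75 + 4×84) = 307.1 kips.
Tension rupture (net): A_n = (8.875 − 2×1.1875)×0.5 = 3.25 in² (U = 1.0, A_e = A_n). φR_n = 0.75 × 70 × 3.25 = 170.6 kips.
Block shear: shear path 2×[1.4375+2×3.9375] = 2×9.3125 in, A_gv = 9.3125, A_nv = 2×(9.3125 − 2.5×1.1875)×0.5 = 6.3438 in²; tension across gage: (2.5625 − 1×1.1875)×0.5 = 0.6875 in². R_n = min(0.6×70×6.3438, 0.6×50×9.3125) + 1.0×70×0.6875 = min(266.44, 279.38) + 48.125 = 314.57 kips. φR_n = 0.75 × 314.57 = 235.9 kips.
Governing: min(296.9, 307.1, 170.6, 235.9) = 170.6 kips → net-section rupture.

170.6 kips (net-section rupture governs)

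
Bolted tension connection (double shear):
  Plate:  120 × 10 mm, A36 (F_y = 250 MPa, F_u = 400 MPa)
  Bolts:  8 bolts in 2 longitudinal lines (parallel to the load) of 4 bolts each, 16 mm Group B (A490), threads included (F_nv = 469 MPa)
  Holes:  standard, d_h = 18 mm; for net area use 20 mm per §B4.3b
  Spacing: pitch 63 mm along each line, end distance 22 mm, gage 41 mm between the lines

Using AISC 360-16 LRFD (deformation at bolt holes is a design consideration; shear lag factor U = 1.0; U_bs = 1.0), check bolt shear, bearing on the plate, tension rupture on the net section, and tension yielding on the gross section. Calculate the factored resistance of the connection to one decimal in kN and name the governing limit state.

240.0 kN (net-section rupture governs)

Bolt shear: A_b = π(16)²/4 = 201.06 mm². φR_n = 0.75 × 469 × 201.06 × 8 × 2 = 1131.6 kN.
Bearing (10 mm plate, F_u = 400 MPa): end bolts L_c = 22 − 18/2 = 13, R_n = min(1.2×13×10×400, 2.4×16×10×400) = 62.4 kN/bolt; interior L_c = 63 − 18 = 45, R_n = 153.6 kN/bolt. φR_n = 0.75 × (2×62.4 + 6×153.6) = 784.8 kN.
Tension rupture (net): A_n = (120 − 2×20)×10 = 800 mm² (U = 1.0, A_e = A_n). φR_n = 0.75 × 400 × 800 = 240.0 kN.
Tension yield (gross): A_g = 120×10 = 1200 mm². φR_n = 0.90 × 250 × 1200 = 270.0 kN.
Governing: min(1131.6, 784.8, 240.0, 270.0) = 240.0 kN → net-section rupture.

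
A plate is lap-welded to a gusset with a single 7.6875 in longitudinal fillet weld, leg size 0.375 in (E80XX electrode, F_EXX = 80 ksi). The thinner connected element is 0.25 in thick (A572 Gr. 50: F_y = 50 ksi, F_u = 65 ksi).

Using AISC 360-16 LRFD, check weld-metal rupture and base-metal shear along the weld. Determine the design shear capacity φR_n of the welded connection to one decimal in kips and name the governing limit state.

Weld metal: throat = 0.707×0.375 = 0.26513 in, L = 7.6875 in. φR_n = 0.75 × 0.6 × 80 × 0.26513 × 7.6875 = 73.4 kips.
Base metal shear (0.25 in plate): yield φR_n = 1.0×0.6×50×0.25×7.6875 = 57.7 kips; rupture φR_n = 0.75×0.6×65×0.25×7.6875 = 56.2 kips; take 56.2 kips (rupture).
Governing: min(73.4, 56.2) = 56.2 kips → base-metal shear.

56.2 kips (base-metal shear governs)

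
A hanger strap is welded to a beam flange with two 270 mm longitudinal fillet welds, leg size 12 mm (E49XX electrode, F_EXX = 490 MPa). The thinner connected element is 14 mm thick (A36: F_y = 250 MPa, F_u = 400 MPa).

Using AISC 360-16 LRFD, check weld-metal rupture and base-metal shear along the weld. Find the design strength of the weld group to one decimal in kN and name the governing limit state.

1010.2 kN (weld metal governs)

Weld metal: throat = 0.707×12 = 8.484 mm, L = 2×270 = 540 mm. φR_n = 0.75 × 0.6 × 490 × 8.484 × 540 = 1010.2 kN.
Base metal shear (14 mm plate): yield φR_n = 1.0×0.6×250×14×540 = 1134.0 kN; rupture φR_n = 0.75×0.6×400×14×540 = 1360.8 kN; take 1134.0 kN (yield).
Governing: min(1010.2, 1134.0) = 1010.2 kN → weld metal.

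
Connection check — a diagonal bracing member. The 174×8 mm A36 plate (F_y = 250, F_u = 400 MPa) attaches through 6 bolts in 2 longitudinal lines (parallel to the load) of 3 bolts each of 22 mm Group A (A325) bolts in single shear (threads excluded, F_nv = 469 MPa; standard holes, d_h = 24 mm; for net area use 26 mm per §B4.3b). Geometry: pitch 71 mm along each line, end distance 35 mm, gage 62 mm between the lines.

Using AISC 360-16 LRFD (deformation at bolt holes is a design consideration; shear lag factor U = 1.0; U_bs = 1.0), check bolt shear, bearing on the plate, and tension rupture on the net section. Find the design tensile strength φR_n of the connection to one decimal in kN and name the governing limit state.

292.8 kN (net-section rupture governs)

Bolt shear: A_b = π(22)²/4 = 380.13 mm². φR_n = 0.75 × 469 × 380.13 × 6 × 1 = 802.3 kN.
Bearing (8 mm plate, F_u = 400 MPa): end bolts L_c = 35 − 24/2 = 23, R_n = min(1.2×23×8×400, 2.4×22×8×400) = 88.32 kN/bolt; interior L_c = 71 − 24 = 47, R_n = 168.96 kN/bolt. φR_n = 0.75 × (2×88.32 + 4×168.96) = 639.4 kN.
Tension rupture (net): A_n = (174 − 2×26)×8 = 976 mm² (U = 1.0, A_e = A_n). φR_n = 0.75 × 400 × 976 = 292.8 kN.
Governing: min(802.3, 639.4, 292.8) = 292.8 kN → net-section rupture.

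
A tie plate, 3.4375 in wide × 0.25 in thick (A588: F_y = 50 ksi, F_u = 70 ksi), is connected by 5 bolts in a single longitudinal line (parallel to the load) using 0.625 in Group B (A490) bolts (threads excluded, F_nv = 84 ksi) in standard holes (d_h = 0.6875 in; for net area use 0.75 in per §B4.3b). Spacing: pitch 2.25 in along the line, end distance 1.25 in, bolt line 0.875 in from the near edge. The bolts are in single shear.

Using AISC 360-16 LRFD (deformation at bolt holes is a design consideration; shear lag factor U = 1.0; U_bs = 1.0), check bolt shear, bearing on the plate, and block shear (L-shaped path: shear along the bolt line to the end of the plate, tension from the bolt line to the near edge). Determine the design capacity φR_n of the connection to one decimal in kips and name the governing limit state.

60.7 kips (block shear governs)

Bolt shear: A_b = π(0.625)²/4 = 0.3068 in². φR_n = 0.75 × 84 × 0.3068 × 5 × 1 = 96.6 kips.
Bearing (0.25 in plate, F_u = 70 ksi): end bolts L_c = 1.25 − 0.6875/2 = 0.90625, R_n = min(1.2×0.90625×0.25×70, 2.4×0.625×0.25×70) = 19.031 kips/bolt; interior L_c = 2.25 − 0.6875 = 1.5625, R_n = 26.25 kips/bolt. φR_n = 0.75 × (1×19.031 + 4×26.25) = 93.0 kips.
Block shear: shear path 1×[1.25+4×2.25] = 1×10.25 in, A_gv = 2.5625, A_nv = 1×(10.25 − 4.5×0.75)×0.25 = 1.7188 in²; tension to near edge: (0.875 − 0.5×0.75)×0.25 = 0.125 in². R_n = min(0.6×70×1.7188, 0.6×50×2.5625) + 1.0×70×0.125 = min(72.19, 76.875) + 8.75 = 80.94 kips. φR_n = 0.75 × 80.94 = 60.7 kips.
Governing: min(96.6, 93.0, 60.7) = 60.7 kips → block shear.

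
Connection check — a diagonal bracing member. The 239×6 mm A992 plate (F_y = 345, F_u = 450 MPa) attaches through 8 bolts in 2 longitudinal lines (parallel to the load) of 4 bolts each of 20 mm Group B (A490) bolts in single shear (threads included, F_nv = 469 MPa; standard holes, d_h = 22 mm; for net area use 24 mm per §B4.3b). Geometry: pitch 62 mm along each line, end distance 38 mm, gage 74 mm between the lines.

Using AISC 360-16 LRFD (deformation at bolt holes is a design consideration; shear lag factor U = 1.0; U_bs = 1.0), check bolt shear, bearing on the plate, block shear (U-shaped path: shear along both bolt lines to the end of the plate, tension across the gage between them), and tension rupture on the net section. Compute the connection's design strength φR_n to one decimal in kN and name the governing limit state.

Bolt shear: A_b = π(20)²/4 = 314.16 mm². φR_n = 0.75 × 469 × 314.16 × 8 × 1 = 884.0 kN.
Bearing (6 mm plate, F_u = 450 MPa): end bolts L_c = 38 − 22/2 = 27, R_n = min(1.2×27×6×450, 2.4×20×6×450) = 87.48 kN/bolt; interior L_c = 62 − 22 = 40, R_n = 129.6 kN/bolt. φR_n = 0.75 × (2×87.48 + 6×129.6) = 714.4 kN.
Block shear: shear path 2×[38+3×62] = 2×224 mm, A_gv = 2688, A_nv = 2×(224 − 3.5×24)×6 = 1680 mm²; tension across gage: (74 − 1×24)×6 = 300 mm². R_n = min(0.6×450×1680, 0.6×345×2688) + 1.0×450×300 = min(453.6, 556.42) + 135 = 588.6 kN. φR_n = 0.75 × 588.6 = 441.5 kN.
Tension rupture (net): A_n = (239 − 2×24)×6 = 1146 mm² (U = 1.0, A_e = A_n). φR_n = 0.75 × 450 × 1146 = 386.8 kN.
Governing: min(884.0, 714.4, 441.5, 386.8) = 386.8 kN → net-section rupture.

386.8 kN (net-section rupture governs)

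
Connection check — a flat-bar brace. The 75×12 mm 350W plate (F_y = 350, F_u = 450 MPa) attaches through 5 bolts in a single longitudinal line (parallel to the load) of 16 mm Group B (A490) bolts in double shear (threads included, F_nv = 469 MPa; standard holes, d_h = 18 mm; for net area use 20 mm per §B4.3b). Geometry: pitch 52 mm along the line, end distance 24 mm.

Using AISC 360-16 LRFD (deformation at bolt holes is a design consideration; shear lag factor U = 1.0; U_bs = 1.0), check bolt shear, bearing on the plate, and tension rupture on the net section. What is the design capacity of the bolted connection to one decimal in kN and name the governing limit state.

Bolt shear: A_b = π(16)²/4 = 201.06 mm². φR_n = 0.75 × 469 × 201.06 × 5 × 2 = 707.2 kN.
Bearing (12 mm plate, F_u = 450 MPa): end bolts L_c = 24 − 18/2 = 15, R_n = min(1.2×15×12×450, 2.4×16×12×450) = 97.2 kN/bolt; interior L_c = 52 − 18 = 34, R_n = 207.36 kN/bolt. φR_n = 0.75 × (1×97.2 + 4×207.36) = 695.0 kN.
Tension rupture (net): A_n = (75 − 1×20)×12 = 660 mm² (U = 1.0, A_e = A_n). φR_n = 0.75 × 450 × 660 = 222.8 kN.
Governing: min(707.2, 695.0, 222.8) = 222.8 kN → net-section rupture.

222.8 kN (net-section rupture governs)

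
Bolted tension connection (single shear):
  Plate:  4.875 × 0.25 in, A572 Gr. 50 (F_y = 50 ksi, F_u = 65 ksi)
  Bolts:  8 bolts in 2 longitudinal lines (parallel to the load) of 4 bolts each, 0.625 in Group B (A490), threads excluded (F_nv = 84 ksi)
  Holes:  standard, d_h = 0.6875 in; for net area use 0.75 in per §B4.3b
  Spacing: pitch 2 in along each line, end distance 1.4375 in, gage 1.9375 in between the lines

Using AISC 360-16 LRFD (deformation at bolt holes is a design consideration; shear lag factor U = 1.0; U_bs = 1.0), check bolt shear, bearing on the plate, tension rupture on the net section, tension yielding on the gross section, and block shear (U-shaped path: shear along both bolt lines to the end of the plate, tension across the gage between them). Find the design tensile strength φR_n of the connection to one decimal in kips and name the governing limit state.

Bolt shear: A_b = π(0.625)²/4 = 0.3068 in². φR_n = 0.75 × 84 × 0.3068 × 8 × 1 = 154.6 kips.
Bearing (0.25 in plate, F_u = 65 ksi): end bolts L_c = 1.4375 − 0.6875/2 = 1.09375, R_n = min(1.2×1.09375×0.25×65, 2.4×0.625×0.25×65) = 21.328 kips/bolt; interior L_c = 2 − 0.6875 = 1.3125, R_n = 24.375 kips/bolt. φR_n = 0.75 × (2×21.328 + 6×24.375) = 141.7 kips.
Tension rupture (net): A_n = (4.875 − 2×0.75)×0.25 = 0.84375 in² (U = 1.0, A_e = A_n). φR_n = 0.75 × 65 × 0.84375 = 41.1 kips.
Tension yield (gross): A_g = 4.875×0.25 = 1.2188 in². φR_n = 0.90 × 50 × 1.2188 = 54.8 kips.
Block shear: shear path 2×[1.4375+3×2] = 2×7.4375 in, A_gv = 3.7188, A_nv = 2×(7.4375 − 3.5×0.75)×0.25 = 2.4063 in²; tension across gage: (1.9375 − 1×0.75)×0.25 = 0.29688 in². R_n = min(0.6×65×2.4063, 0.6×50×3.7188) + 1.0×65×0.29688 = min(93.846, 111.56) + 19.297 = 113.14 kips. φR_n = 0.75 × 113.14 = 84.9 kips.
Governing: min(154.6, 141.7, 41.1, 54.8, 84.9) = 41.1 kips → net-section rupture.

41.1 kips (net-section rupture governs)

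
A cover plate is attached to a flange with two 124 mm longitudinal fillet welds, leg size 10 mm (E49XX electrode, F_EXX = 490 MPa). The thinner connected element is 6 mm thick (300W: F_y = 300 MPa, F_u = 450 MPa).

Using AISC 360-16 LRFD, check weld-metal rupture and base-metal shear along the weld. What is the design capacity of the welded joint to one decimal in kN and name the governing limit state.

Weld metal: throat = 0.707×10 = 7.07 mm, L = 2×124 = 248 mm. φR_n = 0.75 × 0.6 × 490 × 7.07 × 248 = 386.6 kN.
Base metal shear (6 mm plate): yield φR_n = 1.0×0.6×300×6×248 = 267.8 kN; rupture φR_n = 0.75×0.6×450×6×248 = 301.3 kN; take 267.8 kN (yield).
Governing: min(386.6, 267.8) = 267.8 kN → base-metal shear.

267.8 kN (base-metal shear governs)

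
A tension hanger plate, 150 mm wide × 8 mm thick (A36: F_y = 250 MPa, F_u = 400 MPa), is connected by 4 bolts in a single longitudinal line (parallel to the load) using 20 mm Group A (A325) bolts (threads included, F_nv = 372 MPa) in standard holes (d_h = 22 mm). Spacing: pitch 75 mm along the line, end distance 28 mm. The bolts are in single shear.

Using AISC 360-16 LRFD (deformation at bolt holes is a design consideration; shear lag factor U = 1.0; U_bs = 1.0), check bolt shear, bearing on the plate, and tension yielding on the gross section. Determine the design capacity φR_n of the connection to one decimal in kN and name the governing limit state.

270.0 kN (gross-section yield governs)

Bolt shear: A_b = π(20)²/4 = 314.16 mm². φR_n = 0.75 × 372 × 314.16 × 4 × 1 = 350.6 kN.
Bearing (8 mm plate, F_u = 400 MPa): end bolts L_c = 28 − 22/2 = 17, R_n = min(1.2×17×8×400, 2.4×20×8×400) = 65.28 kN/bolt; interior L_c = 75 − 22 = 53, R_n = 153.6 kN/bolt. φR_n = 0.75 × (1×65.28 + 3×153.6) = 394.6 kN.
Tension yield (gross): A_g = 150×8 = 1200 mm². φR_n = 0.90 × 250 × 1200 = 270.0 kN.
Governing: min(350.6, 394.6, 270.0) = 270.0 kN → gross-section yield.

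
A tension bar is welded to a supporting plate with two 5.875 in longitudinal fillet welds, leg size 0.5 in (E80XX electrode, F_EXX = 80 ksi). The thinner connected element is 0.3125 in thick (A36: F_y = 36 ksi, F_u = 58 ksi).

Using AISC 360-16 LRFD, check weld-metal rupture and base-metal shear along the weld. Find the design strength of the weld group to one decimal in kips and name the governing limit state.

79.3 kips (base-metal shear governs)

Weld metal: throat = 0.707×0.5 = 0.3535 in, L = 2×5.875 = 11.75 in. φR_n = 0.75 × 0.6 × 80 × 0.3535 × 11.75 = 149.5 kips.
Base metal shear (0.3125 in plate): yield φR_n = 1.0×0.6×36×0.3125×11.75 = 79.3 kips; rupture φR_n = 0.75×0.6×58×0.3125×11.75 = 95.8 kips; take 79.3 kips (yield).
Governing: min(149.5, 79.3) = 79.3 kips → base-metal shear.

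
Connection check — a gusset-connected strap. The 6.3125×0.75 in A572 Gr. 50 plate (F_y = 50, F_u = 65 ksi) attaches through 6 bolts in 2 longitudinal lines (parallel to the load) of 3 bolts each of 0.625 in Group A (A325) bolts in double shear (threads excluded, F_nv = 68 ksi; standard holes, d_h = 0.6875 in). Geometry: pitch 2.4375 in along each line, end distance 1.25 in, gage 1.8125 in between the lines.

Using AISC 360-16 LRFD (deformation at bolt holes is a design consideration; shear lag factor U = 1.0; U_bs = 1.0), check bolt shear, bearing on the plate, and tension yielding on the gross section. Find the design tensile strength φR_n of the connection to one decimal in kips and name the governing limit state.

187.8 kips (bolt shear governs)

Bolt shear: A_b = π(0.625)²/4 = 0.3068 in². φR_n = 0.75 × 68 × 0.3068 × 6 × 2 = 187.8 kips.
Bearing (0.75 in plate, F_u = 65 ksi): end bolts L_c = 1.25 − 0.6875/2 = 0.90625, R_n = min(1.2×0.90625×0.75×65, 2.4×0.625×0.75×65) = 53.016 kips/bolt; interior L_c = 2.4375 − 0.6875 = 1.75, R_n = 73.125 kips/bolt. φR_n = 0.75 × (2×53.016 + 4×73.125) = 298.9 kips.
Tension yield (gross): A_g = 6.3125×0.75 = 4.7344 in². φR_n = 0.90 × 50 × 4.7344 = 213.0 kips.
Governing: min(187.8, 298.9, 213.0) = 187.8 kips → bolt shear.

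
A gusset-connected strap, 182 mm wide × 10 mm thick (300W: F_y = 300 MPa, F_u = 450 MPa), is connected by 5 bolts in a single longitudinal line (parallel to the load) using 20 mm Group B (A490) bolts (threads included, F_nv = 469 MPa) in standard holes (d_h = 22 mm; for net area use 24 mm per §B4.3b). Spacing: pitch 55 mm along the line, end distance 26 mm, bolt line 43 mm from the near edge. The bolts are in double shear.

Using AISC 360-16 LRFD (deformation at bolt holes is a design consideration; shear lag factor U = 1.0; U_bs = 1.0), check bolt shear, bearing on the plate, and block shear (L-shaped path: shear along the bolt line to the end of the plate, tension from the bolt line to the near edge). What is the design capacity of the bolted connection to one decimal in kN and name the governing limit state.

Bolt shear: A_b = π(20)²/4 = 314.16 mm². φR_n = 0.75 × 469 × 314.16 × 5 × 2 = 1105.1 kN.
Bearing (10 mm plate, F_u = 450 MPa): end bolts L_c = 26 − 22/2 = 15, R_n = min(1.2×15×10×450, 2.4×20×10×450) = 81 kN/bolt; interior L_c = 55 − 22 = 33, R_n = 178.2 kN/bolt. φR_n = 0.75 × (1×81 + 4×178.2) = 595.4 kN.
Block shear: shear path 1×[26+4×55] = 1×246 mm, A_gv = 2460, A_nv = 1×(246 − 4.5×24)×10 = 1380 mm²; tension to near edge: (43 − 0.5×24)×10 = 310 mm². R_n = min(0.6×450×1380, 0.6×300×2460) + 1.0×450×310 = min(372.6, 442.8) + 139.5 = 512.1 kN. φR_n = 0.75 × 512.1 = 384.1 kN.
Governing: min(1105.1, 595.4, 384.1) = 384.1 kN → block shear.

384.1 kN (block shear governs)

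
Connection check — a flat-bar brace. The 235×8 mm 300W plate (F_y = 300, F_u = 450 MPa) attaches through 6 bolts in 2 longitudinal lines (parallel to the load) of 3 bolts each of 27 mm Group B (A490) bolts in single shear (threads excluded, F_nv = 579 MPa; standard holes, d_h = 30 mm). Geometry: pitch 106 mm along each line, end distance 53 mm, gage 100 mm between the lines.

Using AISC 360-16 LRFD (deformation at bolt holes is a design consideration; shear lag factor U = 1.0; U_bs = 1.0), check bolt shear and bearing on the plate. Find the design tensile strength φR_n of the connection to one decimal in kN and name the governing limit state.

946.1 kN (bearing governs)

Bolt shear: A_b = π(27)²/4 = 572.56 mm². φR_n = 0.75 × 579 × 572.56 × 6 × 1 = 1491.8 kN.
Bearing (8 mm plate, F_u = 450 MPa): end bolts L_c = 53 − 30/2 = 38, R_n = min(1.2×38×8×450, 2.4×27×8×450) = 164.16 kN/bolt; interior L_c = 106 − 30 = 76, R_n = 233.28 kN/bolt. φR_n = 0.75 × (2×164.16 + 4×233.28) = 946.1 kN.
Governing: min(1491.8, 946.1) = 946.1 kN → bearing.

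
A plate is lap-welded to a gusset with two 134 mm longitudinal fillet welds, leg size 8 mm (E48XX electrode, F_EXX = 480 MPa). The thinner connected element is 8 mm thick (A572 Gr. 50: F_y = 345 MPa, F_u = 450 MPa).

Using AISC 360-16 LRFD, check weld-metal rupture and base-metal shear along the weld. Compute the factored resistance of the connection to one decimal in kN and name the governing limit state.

327.4 kN (weld metal governs)

Weld metal: throat = 0.707×8 = 5.656 mm, L = 2×134 = 268 mm. φR_n = 0.75 × 0.6 × 480 × 5.656 × 268 = 327.4 kN.
Base metal shear (8 mm plate): yield φR_n = 1.0×0.6×345×8×268 = 443.8 kN; rupture φR_n = 0.75×0.6×450×8×268 = 434.2 kN; take 434.2 kN (rupture).
Governing: min(327.4, 434.2) = 327.4 kN → weld metal.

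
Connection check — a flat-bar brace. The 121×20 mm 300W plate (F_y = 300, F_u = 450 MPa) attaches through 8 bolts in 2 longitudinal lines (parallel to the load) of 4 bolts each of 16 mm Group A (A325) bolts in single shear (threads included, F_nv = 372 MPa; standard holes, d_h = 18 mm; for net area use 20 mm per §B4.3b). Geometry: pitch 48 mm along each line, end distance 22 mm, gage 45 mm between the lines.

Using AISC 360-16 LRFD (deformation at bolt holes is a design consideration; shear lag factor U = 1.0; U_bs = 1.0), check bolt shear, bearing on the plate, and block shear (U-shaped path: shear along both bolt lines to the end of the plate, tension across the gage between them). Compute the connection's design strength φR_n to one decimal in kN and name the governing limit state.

448.8 kN (bolt shear governs)

Bolt shear: A_b = π(16)²/4 = 201.06 mm². φR_n = 0.75 × 372 × 201.06 × 8 × 1 = 448.8 kN.
Bearing (20 mm plate, F_u = 450 MPa): end bolts L_c = 22 − 18/2 = 13, R_n = min(1.2×13×20×450, 2.4×16×20×450) = 140.4 kN/bolt; interior L_c = 48 − 18 = 30, R_n = 324 kN/bolt. φR_n = 0.75 × (2×140.4 + 6×324) = 1668.6 kN.
Block shear: shear path 2×[22+3×48] = 2×166 mm, A_gv = 6640, A_nv = 2×(166 − 3.5×20)×20 = 3840 mm²; tension across gage: (45 − 1×20)×20 = 500 mm². R_n = min(0.6×450×3840, 0.6×300×6640) + 1.0×450×500 = min(1036.8, 1195.2) + 225 = 1261.8 kN. φR_n = 0.75 × 1261.8 = 946.4 kN.
Governing: min(448.8, 1668.6, 946.4) = 448.8 kN → bolt shear.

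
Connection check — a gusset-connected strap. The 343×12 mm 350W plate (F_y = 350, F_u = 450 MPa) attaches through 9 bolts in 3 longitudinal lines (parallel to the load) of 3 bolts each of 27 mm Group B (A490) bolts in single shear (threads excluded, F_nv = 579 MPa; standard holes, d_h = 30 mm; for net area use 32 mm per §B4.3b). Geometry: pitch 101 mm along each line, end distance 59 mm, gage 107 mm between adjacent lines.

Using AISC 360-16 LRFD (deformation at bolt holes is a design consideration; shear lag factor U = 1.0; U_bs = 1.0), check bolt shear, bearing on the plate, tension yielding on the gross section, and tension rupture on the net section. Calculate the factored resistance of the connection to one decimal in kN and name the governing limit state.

Bolt shear: A_b = π(27)²/4 = 572.56 mm². φR_n = 0.75 × 579 × 572.56 × 9 × 1 = 2237.7 kN.
Bearing (12 mm plate, F_u = 450 MPa): end bolts L_c = 59 − 30/2 = 44, R_n = min(1.2×44×12×450, 2.4×27×12×450) = 285.12 kN/bolt; interior L_c = 101 − 30 = 71, R_n = 349.92 kN/bolt. φR_n = 0.75 × (3×285.12 + 6×349.92) = 2216.2 kN.
Tension yield (gross): A_g = 343×12 = 4116 mm². φR_n = 0.90 × 350 × 4116 = 1296.5 kN.
Tension rupture (net): A_n = (343 − 3×32)×12 = 2964 mm² (U = 1.0, A_e = A_n). φR_n = 0.75 × 450 × 2964 = 1000.4 kN.
Governing: min(2237.7, 2216.2, 1296.5, 1000.4) = 1000.4 kN → net-section rupture.

1000.4 kN (net-section rupture governs)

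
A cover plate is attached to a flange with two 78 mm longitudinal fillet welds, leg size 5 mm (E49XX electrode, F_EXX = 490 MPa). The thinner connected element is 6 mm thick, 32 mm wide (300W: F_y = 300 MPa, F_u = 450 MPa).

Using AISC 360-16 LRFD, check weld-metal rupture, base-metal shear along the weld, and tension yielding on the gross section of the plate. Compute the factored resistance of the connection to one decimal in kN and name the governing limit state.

Weld metal: throat = 0.707×5 = 3.535 mm, L = 2×78 = 156 mm. φR_n = 0.75 × 0.6 × 490 × 3.535 × 156 = 121.6 kN.
Base metal shear (6 mm plate): yield φR_n = 1.0×0.6×300×6×156 = 168.5 kN; rupture φR_n = 0.75×0.6×450×6×156 = 189.5 kN; take 168.5 kN (yield).
Tension yield (gross): A_g = 32×6 = 192 mm². φR_n = 0.90 × 300 × 192 = 51.8 kN.
Governing: min(121.6, 168.5, 51.8) = 51.8 kN → gross-section yield.

51.8 kN (gross-section yield governs)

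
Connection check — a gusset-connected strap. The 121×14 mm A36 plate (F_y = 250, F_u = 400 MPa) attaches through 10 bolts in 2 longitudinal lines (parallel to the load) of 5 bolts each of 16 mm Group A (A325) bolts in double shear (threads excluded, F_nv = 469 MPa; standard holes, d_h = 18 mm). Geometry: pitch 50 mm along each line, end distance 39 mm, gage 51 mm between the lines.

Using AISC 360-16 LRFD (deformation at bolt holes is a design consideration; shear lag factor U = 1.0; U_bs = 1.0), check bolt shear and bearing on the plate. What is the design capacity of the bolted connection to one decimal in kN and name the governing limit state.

Bolt shear: A_b = π(16)²/4 = 201.06 mm². φR_n = 0.75 × 469 × 201.06 × 10 × 2 = 1414.5 kN.
Bearing (14 mm plate, F_u = 400 MPa): end bolts L_c = 39 − 18/2 = 30, R_n = min(1.2×30×14×400, 2.4×16×14×400) = 201.6 kN/bolt; interior L_c = 50 − 18 = 32, R_n = 215.04 kN/bolt. φR_n = 0.75 × (2×201.6 + 8×215.04) = 1592.6 kN.
Governing: min(1414.5, 1592.6) = 1414.5 kN → bolt shear.

1414.5 kN (bolt shear governs)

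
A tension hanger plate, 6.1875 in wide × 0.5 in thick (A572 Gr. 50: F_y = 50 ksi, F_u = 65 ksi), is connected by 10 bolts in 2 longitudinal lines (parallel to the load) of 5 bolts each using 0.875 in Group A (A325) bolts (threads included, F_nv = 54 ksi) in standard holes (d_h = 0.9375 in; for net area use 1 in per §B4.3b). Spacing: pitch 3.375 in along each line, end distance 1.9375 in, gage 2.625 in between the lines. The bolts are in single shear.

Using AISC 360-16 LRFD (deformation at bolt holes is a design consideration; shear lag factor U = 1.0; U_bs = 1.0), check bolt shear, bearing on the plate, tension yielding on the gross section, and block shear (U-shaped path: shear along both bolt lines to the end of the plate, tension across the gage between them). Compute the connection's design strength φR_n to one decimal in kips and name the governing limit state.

Bolt shear: A_b = π(0.875)²/4 = 0.60132 in². φR_n = 0.75 × 54 × 0.60132 × 10 × 1 = 243.5 kips.
Bearing (0.5 in plate, F_u = 65 ksi): end bolts L_c = 1.9375 − 0.9375/2 = 1.46875, R_n = min(1.2×1.46875×0.5×65, 2.4×0.875×0.5×65) = 57.281 kips/bolt; interior L_c = 3.375 − 0.9375 = 2.4375, R_n = 68.25 kips/bolt. φR_n = 0.75 × (2×57.281 + 8×68.25) = 495.4 kips.
Tension yield (gross): A_g = 6.1875×0.5 = 3.0938 in². φR_n = 0.90 × 50 × 3.0938 = 139.2 kips.
Block shear: shear path 2×[1.9375+4×3.375] = 2×15.4375 in, A_gv = 15.438, A_nv = 2×(15.4375 − 4.5×1)×0.5 = 10.938 in²; tension across gage: (2.625 − 1×1)×0.5 = 0.8125 in². R_n = min(0.6×65×10.938, 0.6×50×15.438) + 1.0×65×0.8125 = min(426.58, 463.14) + 52.813 = 479.39 kips. φR_n = 0.75 × 479.39 = 359.5 kips.
Governing: min(243.5, 495.4, 139.2, 359.5) = 139.2 kips → gross-section yield.

139.2 kips (gross-section yield governs)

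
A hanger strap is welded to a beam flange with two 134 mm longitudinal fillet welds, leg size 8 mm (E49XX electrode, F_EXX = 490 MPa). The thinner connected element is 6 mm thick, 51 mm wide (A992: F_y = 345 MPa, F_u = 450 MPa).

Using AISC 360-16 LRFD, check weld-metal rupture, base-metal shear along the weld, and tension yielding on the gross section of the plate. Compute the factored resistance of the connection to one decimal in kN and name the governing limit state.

95.0 kN (gross-section yield governs)

Weld metal: throat = 0.707×8 = 5.656 mm, L = 2×134 = 268 mm. φR_n = 0.75 × 0.6 × 490 × 5.656 × 268 = 334.2 kN.
Base metal shear (6 mm plate): yield φR_n = 1.0×0.6×345×6×268 = 332.9 kN; rupture φR_n = 0.75×0.6×450×6×268 = 325.6 kN; take 325.6 kN (rupture).
Tension yield (gross): A_g = 51×6 = 306 mm². φR_n = 0.90 × 345 × 306 = 95.0 kN.
Governing: min(334.2, 325.6, 95.0) = 95.0 kN → gross-section yield.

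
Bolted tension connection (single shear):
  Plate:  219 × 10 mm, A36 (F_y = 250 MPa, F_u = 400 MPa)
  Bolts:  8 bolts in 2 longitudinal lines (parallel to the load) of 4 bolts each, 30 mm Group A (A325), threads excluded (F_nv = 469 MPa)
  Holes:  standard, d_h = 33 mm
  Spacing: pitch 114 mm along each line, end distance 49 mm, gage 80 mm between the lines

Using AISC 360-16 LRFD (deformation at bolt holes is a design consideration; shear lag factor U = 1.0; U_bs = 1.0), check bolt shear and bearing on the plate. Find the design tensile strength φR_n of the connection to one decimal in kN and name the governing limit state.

1530.0 kN (bearing governs)

Bolt shear: A_b = π(30)²/4 = 706.86 mm². φR_n = 0.75 × 469 × 706.86 × 8 × 1 = 1989.1 kN.
Bearing (10 mm plate, F_u = 400 MPa): end bolts L_c = 49 − 33/2 = 32.5, R_n = min(1.2×32.5×10×400, 2.4×30×10×400) = 156 kN/bolt; interior L_c = 114 − 33 = 81, R_n = 288 kN/bolt. φR_n = 0.75 × (2×156 + 6×288) = 1530.0 kN.
Governing: min(1989.1, 1530.0) = 1530.0 kN → bearing.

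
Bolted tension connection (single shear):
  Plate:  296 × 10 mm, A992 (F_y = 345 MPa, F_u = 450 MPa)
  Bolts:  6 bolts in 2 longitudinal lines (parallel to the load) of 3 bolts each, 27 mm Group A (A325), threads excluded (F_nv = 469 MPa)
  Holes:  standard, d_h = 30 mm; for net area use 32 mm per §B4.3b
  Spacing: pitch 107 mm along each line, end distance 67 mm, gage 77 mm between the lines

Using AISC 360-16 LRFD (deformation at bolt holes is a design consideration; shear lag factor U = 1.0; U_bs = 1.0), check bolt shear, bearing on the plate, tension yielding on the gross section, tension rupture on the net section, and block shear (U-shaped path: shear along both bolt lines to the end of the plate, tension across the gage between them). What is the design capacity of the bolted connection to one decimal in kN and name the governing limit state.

783.0 kN (net-section rupture governs)

Bolt shear: A_b = π(27)²/4 = 572.56 mm². φR_n = 0.75 × 469 × 572.56 × 6 × 1 = 1208.4 kN.
Bearing (10 mm plate, F_u = 450 MPa): end bolts L_c = 67 − 30/2 = 52, R_n = min(1.2×52×10×450, 2.4×27×10×450) = 280.8 kN/bolt; interior L_c = 107 − 30 = 77, R_n = 291.6 kN/bolt. φR_n = 0.75 × (2×280.8 + 4×291.6) = 1296.0 kN.
Tension yield (gross): A_g = 296×10 = 2960 mm². φR_n = 0.90 × 345 × 2960 = 919.1 kN.
Tension rupture (net): A_n = (296 − 2×32)×10 = 2320 mm² (U = 1.0, A_e = A_n). φR_n = 0.75 × 450 × 2320 = 783.0 kN.
Block shear: shear path 2×[67+2×107] = 2×281 mm, A_gv = 5620, A_nv = 2×(281 − 2.5×32)×10 = 4020 mm²; tension across gage: (77 − 1×32)×10 = 450 mm². R_n = min(0.6×450×4020, 0.6×345×5620) + 1.0×450×450 = min(1085.4, 1163.3) + 202.5 = 1287.9 kN. φR_n = 0.75 × 1287.9 = 965.9 kN.
Governing: min(1208.4, 1296.0, 919.1, 783.0, 965.9) = 783.0 kN → net-section rupture.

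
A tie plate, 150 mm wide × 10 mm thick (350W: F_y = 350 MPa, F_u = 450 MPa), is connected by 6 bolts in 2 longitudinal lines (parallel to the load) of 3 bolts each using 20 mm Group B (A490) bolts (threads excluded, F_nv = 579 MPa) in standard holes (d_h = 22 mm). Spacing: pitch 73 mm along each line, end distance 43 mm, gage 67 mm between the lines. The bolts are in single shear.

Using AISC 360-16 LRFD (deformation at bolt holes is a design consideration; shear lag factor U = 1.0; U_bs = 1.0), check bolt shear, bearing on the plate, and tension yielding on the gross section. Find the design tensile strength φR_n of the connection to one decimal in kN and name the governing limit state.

Bolt shear: A_b = π(20)²/4 = 314.16 mm². φR_n = 0.75 × 579 × 314.16 × 6 × 1 = 818.5 kN.
Bearing (10 mm plate, F_u = 450 MPa): end bolts L_c = 43 − 22/2 = 32, R_n = min(1.2×32×10×450, 2.4×20×10×450) = 172.8 kN/bolt; interior L_c = 73 − 22 = 51, R_n = 216 kN/bolt. φR_n = 0.75 × (2×172.8 + 4×216) = 907.2 kN.
Tension yield (gross): A_g = 150×10 = 1500 mm². φR_n = 0.90 × 350 × 1500 = 472.5 kN.
Governing: min(818.5, 907.2, 472.5) = 472.5 kN → gross-section yield.

472.5 kN (gross-section yield governs)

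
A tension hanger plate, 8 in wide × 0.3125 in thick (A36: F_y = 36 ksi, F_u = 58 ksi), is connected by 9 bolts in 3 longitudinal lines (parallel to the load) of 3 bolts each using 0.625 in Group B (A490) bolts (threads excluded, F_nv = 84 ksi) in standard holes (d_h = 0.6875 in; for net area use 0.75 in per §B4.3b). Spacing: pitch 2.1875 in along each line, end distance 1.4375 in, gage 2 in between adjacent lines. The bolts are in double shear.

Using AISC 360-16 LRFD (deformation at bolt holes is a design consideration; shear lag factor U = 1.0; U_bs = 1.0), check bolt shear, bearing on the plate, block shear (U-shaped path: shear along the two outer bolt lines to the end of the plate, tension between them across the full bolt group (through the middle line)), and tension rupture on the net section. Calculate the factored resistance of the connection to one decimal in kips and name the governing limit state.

Bolt shear: A_b = π(0.625)²/4 = 0.3068 in². φR_n = 0.75 × 84 × 0.3068 × 9 × 2 = 347.9 kips.
Bearing (0.3125 in plate, F_u = 58 ksi): end bolts L_c = 1.4375 − 0.6875/2 = 1.09375, R_n = min(1.2×1.09375×0.3125×58, 2.4×0.625×0.3125×58) = 23.789 kips/bolt; interior L_c = 2.1875 − 0.6875 = 1.5, R_n = 27.188 kips/bolt. φR_n = 0.75 × (3×23.789 + 6×27.188) = 175.9 kips.
Block shear: shear path 2×[1.4375+2×2.1875] = 2×5.8125 in, A_gv = 3.6328, A_nv = 2×(5.8125 − 2.5×0.75)×0.3125 = 2.4609 in²; tension across gage: (4 − 2×0.75)×0.3125 = 0.78125 in². R_n = min(0.6×58×2.4609, 0.6×36×3.6328) + 1.0×58×0.78125 = min(85.639, 78.468) + 45.313 = 123.78 kips. φR_n = 0.75 × 123.78 = 92.8 kips.
Tension rupture (net): A_n = (8 − 3×0.75)×0.3125 = 1.7969 in² (U = 1.0, A_e = A_n). φR_n = 0.75 × 58 × 1.7969 = 78.2 kips.
Governing: min(347.9, 175.9, 92.8, 78.2) = 78.2 kips → net-section rupture.

78.2 kips (net-section rupture governs)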